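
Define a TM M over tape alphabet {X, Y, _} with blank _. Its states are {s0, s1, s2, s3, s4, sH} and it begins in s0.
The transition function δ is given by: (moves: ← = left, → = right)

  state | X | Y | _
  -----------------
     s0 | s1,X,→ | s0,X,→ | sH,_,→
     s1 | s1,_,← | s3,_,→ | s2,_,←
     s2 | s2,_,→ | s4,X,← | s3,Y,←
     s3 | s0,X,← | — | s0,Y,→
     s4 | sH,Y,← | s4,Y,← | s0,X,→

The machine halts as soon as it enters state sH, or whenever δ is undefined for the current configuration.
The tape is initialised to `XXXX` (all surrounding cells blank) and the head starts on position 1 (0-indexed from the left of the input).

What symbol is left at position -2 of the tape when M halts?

X

s0 | ___X[X]XX   read X → write X, move →, go to s1
s1 | ___XX[X]X   read X → write _, move ←, go to s1
s1 | ___X[X]_X   read X → write _, move ←, go to s1
s1 | ___[X]__X   read X → write _, move ←, go to s1
s1 | __[_]___X   read _ → write _, move ←, go to s2
s2 | _[_]____X   read _ → write Y, move ←, go to s3
s3 | [_]Y____X   read _ → write Y, move →, go to s0
s0 | Y[Y]____X   read Y → write X, move →, go to s0
s0 | YX[_]___X   read _ → write _, move →, go to sH
sH | YX_[_]__X
Cell -2 holds X when M halts.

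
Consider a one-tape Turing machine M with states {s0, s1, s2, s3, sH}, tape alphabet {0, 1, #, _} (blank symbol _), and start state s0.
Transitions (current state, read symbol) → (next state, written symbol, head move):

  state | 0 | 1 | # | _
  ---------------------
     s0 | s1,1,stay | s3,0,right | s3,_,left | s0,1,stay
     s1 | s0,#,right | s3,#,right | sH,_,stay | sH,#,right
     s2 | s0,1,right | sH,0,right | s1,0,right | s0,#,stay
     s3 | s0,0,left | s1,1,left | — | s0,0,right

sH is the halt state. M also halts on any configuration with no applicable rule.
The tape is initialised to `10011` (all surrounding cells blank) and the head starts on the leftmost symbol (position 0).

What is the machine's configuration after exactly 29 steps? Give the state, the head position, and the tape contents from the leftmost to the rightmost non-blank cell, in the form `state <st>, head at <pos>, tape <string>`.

s0 | ___[1]0011   read 1 → write 0, move right, go to s3
s3 | ___0[0]011   read 0 → write 0, move left, go to s0
s0 | ___[0]0011   read 0 → write 1, move stay, go to s1
s1 | ___[1]0011   read 1 → write #, move right, go to s3
s3 | ___#[0]011   read 0 → write 0, move left, go to s0
s0 | ___[#]0011   read # → write _, move left, go to s3
s3 | __[_]_0011   read _ → write 0, move right, go to s0
s0 | __0[_]0011   read _ → write 1, move stay, go to s0
s0 | __0[1]0011   read 1 → write 0, move right, go to s3
s3 | __00[0]011   read 0 → write 0, move left, go to s0
s0 | __0[0]0011   read 0 → write 1, move stay, go to s1
s1 | __0[1]0011   read 1 → write #, move right, go to s3
s3 | __0#[0]011   read 0 → write 0, move left, go to s0
s0 | __0[#]0011   read # → write _, move left, go to s3
s3 | __[0]_0011   read 0 → write 0, move left, go to s0
s0 | _[_]0_0011   read _ → write 1, move stay, go to s0
s0 | _[1]0_0011   read 1 → write 0, move right, go to s3
s3 | _0[0]_0011   read 0 → write 0, move left, go to s0
s0 | _[0]0_0011   read 0 → write 1, move stay, go to s1
s1 | _[1]0_0011   read 1 → write #, move right, go to s3
s3 | _#[0]_0011   read 0 → write 0, move left, go to s0
s0 | _[#]0_0011   read # → write _, move left, go to s3
s3 | [_]_0_0011   read _ → write 0, move right, go to s0
s0 | 0[_]0_0011   read _ → write 1, move stay, go to s0
s0 | 0[1]0_0011   read 1 → write 0, move right, go to s3
s3 | 00[0]_0011   read 0 → write 0, move left, go to s0
s0 | 0[0]0_0011   read 0 → write 1, move stay, go to s1
s1 | 0[1]0_0011   read 1 → write #, move right, go to s3
s3 | 0#[0]_0011   read 0 → write 0, move left, go to s0
s0 | 0[#]0_0011
After 29 steps: state s0, head at -2, tape 0#0_0011.

state s0, head at -2, tape 0#0_0011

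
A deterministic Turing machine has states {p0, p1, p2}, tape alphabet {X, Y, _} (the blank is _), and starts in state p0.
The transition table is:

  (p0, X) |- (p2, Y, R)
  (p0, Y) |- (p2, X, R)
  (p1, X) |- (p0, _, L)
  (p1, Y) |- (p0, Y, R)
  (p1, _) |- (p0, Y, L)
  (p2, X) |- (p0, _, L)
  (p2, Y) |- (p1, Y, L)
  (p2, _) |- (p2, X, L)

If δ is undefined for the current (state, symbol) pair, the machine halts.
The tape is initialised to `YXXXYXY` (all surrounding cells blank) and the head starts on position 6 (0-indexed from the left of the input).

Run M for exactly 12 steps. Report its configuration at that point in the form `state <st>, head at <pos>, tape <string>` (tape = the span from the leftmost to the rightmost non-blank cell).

state p1, head at 4, tape YXXXYYXX

p0 | YXXXYX[Y]_   read Y → write X, move R, go to p2
p2 | YXXXYXX[_]   read _ → write X, move L, go to p2
p2 | YXXXYX[X]X   read X → write _, move L, go to p0
p0 | YXXXY[X]_X   read X → write Y, move R, go to p2
p2 | YXXXYY[_]X   read _ → write X, move L, go to p2
p2 | YXXXY[Y]XX   read Y → write Y, move L, go to p1
p1 | YXXX[Y]YXX   read Y → write Y, move R, go to p0
p0 | YXXXY[Y]XX   read Y → write X, move R, go to p2
p2 | YXXXYX[X]X   read X → write _, move L, go to p0
p0 | YXXXY[X]_X   read X → write Y, move R, go to p2
p2 | YXXXYY[_]X   read _ → write X, move L, go to p2
p2 | YXXXY[Y]XX   read Y → write Y, move L, go to p1
p1 | YXXX[Y]YXX
After 12 steps: state p1, head at 4, tape YXXXYYXX.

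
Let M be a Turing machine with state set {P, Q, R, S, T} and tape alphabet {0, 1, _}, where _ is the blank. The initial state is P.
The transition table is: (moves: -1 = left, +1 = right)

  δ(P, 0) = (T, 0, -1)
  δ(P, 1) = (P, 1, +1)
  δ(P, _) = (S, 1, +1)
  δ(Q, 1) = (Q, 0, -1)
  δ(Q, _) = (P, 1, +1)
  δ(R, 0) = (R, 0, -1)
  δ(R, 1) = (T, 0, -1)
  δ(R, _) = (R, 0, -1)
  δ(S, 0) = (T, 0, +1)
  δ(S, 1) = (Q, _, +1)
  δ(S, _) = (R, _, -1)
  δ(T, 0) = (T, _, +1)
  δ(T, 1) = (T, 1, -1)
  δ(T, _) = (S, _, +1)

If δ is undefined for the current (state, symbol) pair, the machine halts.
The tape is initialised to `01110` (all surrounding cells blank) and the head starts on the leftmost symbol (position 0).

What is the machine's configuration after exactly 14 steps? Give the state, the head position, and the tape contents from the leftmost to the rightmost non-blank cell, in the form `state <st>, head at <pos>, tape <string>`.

state=P head=0 tape=_[0]1110   (P,0)→(T,0,-1)
state=T head=-1 tape=[_]01110   (T,_)→(S,_,+1)
state=S head=0 tape=_[0]1110   (S,0)→(T,0,+1)
state=T head=1 tape=_0[1]110   (T,1)→(T,1,-1)
state=T head=0 tape=_[0]1110   (T,0)→(T,_,+1)
state=T head=1 tape=__[1]110   (T,1)→(T,1,-1)
state=T head=0 tape=_[_]1110   (T,_)→(S,_,+1)
state=S head=1 tape=__[1]110   (S,1)→(Q,_,+1)
state=Q head=2 tape=___[1]10   (Q,1)→(Q,0,-1)
state=Q head=1 tape=__[_]010   (Q,_)→(P,1,+1)
state=P head=2 tape=__1[0]10   (P,0)→(T,0,-1)
state=T head=1 tape=__[1]010   (T,1)→(T,1,-1)
state=T head=0 tape=_[_]1010   (T,_)→(S,_,+1)
state=S head=1 tape=__[1]010   (S,1)→(Q,_,+1)
state=Q head=2 tape=___[0]10
After 14 steps: state Q, head at 2, tape 010.

state Q, head at 2, tape 010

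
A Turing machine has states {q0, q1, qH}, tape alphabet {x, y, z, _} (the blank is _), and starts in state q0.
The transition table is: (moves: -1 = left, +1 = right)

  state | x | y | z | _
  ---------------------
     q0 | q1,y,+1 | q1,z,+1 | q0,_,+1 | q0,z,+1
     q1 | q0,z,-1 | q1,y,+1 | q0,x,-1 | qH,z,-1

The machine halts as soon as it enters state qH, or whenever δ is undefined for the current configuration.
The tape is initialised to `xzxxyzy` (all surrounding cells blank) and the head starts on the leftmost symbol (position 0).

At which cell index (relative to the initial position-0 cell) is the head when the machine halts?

q0 | [x]zxxyzy_   read x → write y, move +1, go to q1
q1 | y[z]xxyzy_   read z → write x, move -1, go to q0
q0 | [y]xxxyzy_   read y → write z, move +1, go to q1
q1 | z[x]xxyzy_   read x → write z, move -1, go to q0
q0 | [z]zxxyzy_   read z → write _, move +1, go to q0
q0 | _[z]xxyzy_   read z → write _, move +1, go to q0
q0 | __[x]xyzy_   read x → write y, move +1, go to q1
q1 | __y[x]yzy_   read x → write z, move -1, go to q0
q0 | __[y]zyzy_   read y → write z, move +1, go to q1
q1 | __z[z]yzy_   read z → write x, move -1, go to q0
q0 | __[z]xyzy_   read z → write _, move +1, go to q0
q0 | ___[x]yzy_   read x → write y, move +1, go to q1
q1 | ___y[y]zy_   read y → write y, move +1, go to q1
q1 | ___yy[z]y_   read z → write x, move -1, go to q0
q0 | ___y[y]xy_   read y → write z, move +1, go to q1
q1 | ___yz[x]y_   read x → write z, move -1, go to q0
q0 | ___y[z]zy_   read z → write _, move +1, go to q0
q0 | ___y_[z]y_   read z → write _, move +1, go to q0
q0 | ___y__[y]_   read y → write z, move +1, go to q1
q1 | ___y__z[_]   read _ → write z, move -1, go to qH
qH | ___y__[z]z
At halt the head is at cell 6.

6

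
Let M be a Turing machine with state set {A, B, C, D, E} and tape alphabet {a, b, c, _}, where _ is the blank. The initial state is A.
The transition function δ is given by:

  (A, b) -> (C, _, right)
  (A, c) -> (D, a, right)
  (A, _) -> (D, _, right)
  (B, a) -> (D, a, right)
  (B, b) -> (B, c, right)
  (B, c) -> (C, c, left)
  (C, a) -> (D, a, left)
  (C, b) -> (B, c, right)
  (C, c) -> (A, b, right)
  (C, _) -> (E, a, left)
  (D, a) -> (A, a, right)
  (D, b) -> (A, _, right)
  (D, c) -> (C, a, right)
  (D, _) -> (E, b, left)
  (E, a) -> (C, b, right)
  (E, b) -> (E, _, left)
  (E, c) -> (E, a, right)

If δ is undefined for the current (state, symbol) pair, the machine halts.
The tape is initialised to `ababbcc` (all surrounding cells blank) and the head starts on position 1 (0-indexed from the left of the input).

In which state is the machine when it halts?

B

state=A head=1 tape=a[b]abbcc__   (A,b)→(C,_,right)
state=C head=2 tape=a_[a]bbcc__   (C,a)→(D,a,left)
state=D head=1 tape=a[_]abbcc__   (D,_)→(E,b,left)
state=E head=0 tape=[a]babbcc__   (E,a)→(C,b,right)
state=C head=1 tape=b[b]abbcc__   (C,b)→(B,c,right)
state=B head=2 tape=bc[a]bbcc__   (B,a)→(D,a,right)
state=D head=3 tape=bca[b]bcc__   (D,b)→(A,_,right)
state=A head=4 tape=bca_[b]cc__   (A,b)→(C,_,right)
state=C head=5 tape=bca__[c]c__   (C,c)→(A,b,right)
state=A head=6 tape=bca__b[c]__   (A,c)→(D,a,right)
state=D head=7 tape=bca__ba[_]_   (D,_)→(E,b,left)
state=E head=6 tape=bca__b[a]b_   (E,a)→(C,b,right)
state=C head=7 tape=bca__bb[b]_   (C,b)→(B,c,right)
state=B head=8 tape=bca__bbc[_]
No transition is defined for (B, _); M halts in state B.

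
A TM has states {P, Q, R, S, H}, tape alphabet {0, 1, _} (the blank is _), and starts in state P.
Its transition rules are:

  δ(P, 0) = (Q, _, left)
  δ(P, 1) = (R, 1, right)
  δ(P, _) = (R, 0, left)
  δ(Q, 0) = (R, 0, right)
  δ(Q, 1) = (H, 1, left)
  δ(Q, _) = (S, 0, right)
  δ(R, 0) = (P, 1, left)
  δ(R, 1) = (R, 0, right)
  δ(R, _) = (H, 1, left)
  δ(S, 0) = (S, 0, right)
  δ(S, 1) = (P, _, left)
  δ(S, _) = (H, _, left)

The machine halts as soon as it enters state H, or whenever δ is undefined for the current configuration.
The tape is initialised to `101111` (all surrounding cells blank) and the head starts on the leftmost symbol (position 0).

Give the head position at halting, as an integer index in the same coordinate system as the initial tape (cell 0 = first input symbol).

5

state=P head=0 tape=[1]01111_   (P,1)→(R,1,right)
state=R head=1 tape=1[0]1111_   (R,0)→(P,1,left)
state=P head=0 tape=[1]11111_   (P,1)→(R,1,right)
state=R head=1 tape=1[1]1111_   (R,1)→(R,0,right)
state=R head=2 tape=10[1]111_   (R,1)→(R,0,right)
state=R head=3 tape=100[1]11_   (R,1)→(R,0,right)
state=R head=4 tape=1000[1]1_   (R,1)→(R,0,right)
state=R head=5 tape=10000[1]_   (R,1)→(R,0,right)
state=R head=6 tape=100000[_]   (R,_)→(H,1,left)
state=H head=5 tape=10000[0]1
At halt the head is at cell 5.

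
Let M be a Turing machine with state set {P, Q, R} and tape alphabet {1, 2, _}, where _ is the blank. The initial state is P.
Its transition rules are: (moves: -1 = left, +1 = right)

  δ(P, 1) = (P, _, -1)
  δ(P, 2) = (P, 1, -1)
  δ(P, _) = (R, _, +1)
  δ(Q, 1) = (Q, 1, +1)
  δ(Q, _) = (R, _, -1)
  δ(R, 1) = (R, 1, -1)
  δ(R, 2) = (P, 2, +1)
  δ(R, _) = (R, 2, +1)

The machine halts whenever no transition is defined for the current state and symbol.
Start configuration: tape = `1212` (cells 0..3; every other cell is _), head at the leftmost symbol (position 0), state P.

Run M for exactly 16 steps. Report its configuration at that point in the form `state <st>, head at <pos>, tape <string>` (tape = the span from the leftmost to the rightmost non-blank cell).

state R, head at -2, tape 1_1_2

state=P head=0 tape=__[1]212   (P,1)→(P,_,-1)
state=P head=-1 tape=_[_]_212   (P,_)→(R,_,+1)
state=R head=0 tape=__[_]212   (R,_)→(R,2,+1)
state=R head=1 tape=__2[2]12   (R,2)→(P,2,+1)
state=P head=2 tape=__22[1]2   (P,1)→(P,_,-1)
state=P head=1 tape=__2[2]_2   (P,2)→(P,1,-1)
state=P head=0 tape=__[2]1_2   (P,2)→(P,1,-1)
state=P head=-1 tape=_[_]11_2   (P,_)→(R,_,+1)
state=R head=0 tape=__[1]1_2   (R,1)→(R,1,-1)
state=R head=-1 tape=_[_]11_2   (R,_)→(R,2,+1)
state=R head=0 tape=_2[1]1_2   (R,1)→(R,1,-1)
state=R head=-1 tape=_[2]11_2   (R,2)→(P,2,+1)
state=P head=0 tape=_2[1]1_2   (P,1)→(P,_,-1)
state=P head=-1 tape=_[2]_1_2   (P,2)→(P,1,-1)
state=P head=-2 tape=[_]1_1_2   (P,_)→(R,_,+1)
state=R head=-1 tape=_[1]_1_2   (R,1)→(R,1,-1)
state=R head=-2 tape=[_]1_1_2
After 16 steps: state R, head at -2, tape 1_1_2.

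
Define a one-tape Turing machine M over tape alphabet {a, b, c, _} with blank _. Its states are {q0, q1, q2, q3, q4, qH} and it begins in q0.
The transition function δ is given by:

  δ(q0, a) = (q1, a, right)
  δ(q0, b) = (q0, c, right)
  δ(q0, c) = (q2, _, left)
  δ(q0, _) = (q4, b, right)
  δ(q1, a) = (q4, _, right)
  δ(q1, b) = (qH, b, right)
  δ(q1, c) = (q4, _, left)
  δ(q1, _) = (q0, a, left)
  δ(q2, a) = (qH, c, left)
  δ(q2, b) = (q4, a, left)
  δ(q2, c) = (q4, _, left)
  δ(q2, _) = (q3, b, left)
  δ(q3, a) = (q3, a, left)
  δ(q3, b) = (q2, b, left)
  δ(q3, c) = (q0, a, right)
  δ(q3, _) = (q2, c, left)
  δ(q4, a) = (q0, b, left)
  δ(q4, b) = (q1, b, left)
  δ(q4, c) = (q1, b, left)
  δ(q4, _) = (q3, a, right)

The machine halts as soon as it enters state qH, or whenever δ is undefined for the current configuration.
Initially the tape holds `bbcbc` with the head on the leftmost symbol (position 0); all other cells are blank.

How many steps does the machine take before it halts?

15

state=q0 head=0 tape=__[b]bcbc   (q0,b)→(q0,c,right)
state=q0 head=1 tape=__c[b]cbc   (q0,b)→(q0,c,right)
state=q0 head=2 tape=__cc[c]bc   (q0,c)→(q2,_,left)
state=q2 head=1 tape=__c[c]_bc   (q2,c)→(q4,_,left)
state=q4 head=0 tape=__[c]__bc   (q4,c)→(q1,b,left)
state=q1 head=-1 tape=_[_]b__bc   (q1,_)→(q0,a,left)
state=q0 head=-2 tape=[_]ab__bc   (q0,_)→(q4,b,right)
state=q4 head=-1 tape=b[a]b__bc   (q4,a)→(q0,b,left)
state=q0 head=-2 tape=[b]bb__bc   (q0,b)→(q0,c,right)
state=q0 head=-1 tape=c[b]b__bc   (q0,b)→(q0,c,right)
state=q0 head=0 tape=cc[b]__bc   (q0,b)→(q0,c,right)
state=q0 head=1 tape=ccc[_]_bc   (q0,_)→(q4,b,right)
state=q4 head=2 tape=cccb[_]bc   (q4,_)→(q3,a,right)
state=q3 head=3 tape=cccba[b]c   (q3,b)→(q2,b,left)
state=q2 head=2 tape=cccb[a]bc   (q2,a)→(qH,c,left)
state=qH head=1 tape=ccc[b]cbc
M halts after 15 transitions.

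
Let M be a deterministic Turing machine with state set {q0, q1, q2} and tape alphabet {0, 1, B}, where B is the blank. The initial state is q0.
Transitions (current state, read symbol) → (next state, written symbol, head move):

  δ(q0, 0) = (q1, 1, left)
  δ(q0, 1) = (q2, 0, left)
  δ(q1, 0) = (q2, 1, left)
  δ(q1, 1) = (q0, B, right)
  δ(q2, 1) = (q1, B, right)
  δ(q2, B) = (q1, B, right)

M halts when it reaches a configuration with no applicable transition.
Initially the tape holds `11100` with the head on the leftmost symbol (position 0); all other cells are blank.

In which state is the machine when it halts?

state=q0 head=0 tape=B[1]1100   (q0,1)→(q2,0,left)
state=q2 head=-1 tape=[B]01100   (q2,B)→(q1,B,right)
state=q1 head=0 tape=B[0]1100   (q1,0)→(q2,1,left)
state=q2 head=-1 tape=[B]11100   (q2,B)→(q1,B,right)
state=q1 head=0 tape=B[1]1100   (q1,1)→(q0,B,right)
state=q0 head=1 tape=BB[1]100   (q0,1)→(q2,0,left)
state=q2 head=0 tape=B[B]0100   (q2,B)→(q1,B,right)
state=q1 head=1 tape=BB[0]100   (q1,0)→(q2,1,left)
state=q2 head=0 tape=B[B]1100   (q2,B)→(q1,B,right)
state=q1 head=1 tape=BB[1]100   (q1,1)→(q0,B,right)
state=q0 head=2 tape=BBB[1]00   (q0,1)→(q2,0,left)
state=q2 head=1 tape=BB[B]000   (q2,B)→(q1,B,right)
state=q1 head=2 tape=BBB[0]00   (q1,0)→(q2,1,left)
state=q2 head=1 tape=BB[B]100   (q2,B)→(q1,B,right)
state=q1 head=2 tape=BBB[1]00   (q1,1)→(q0,B,right)
state=q0 head=3 tape=BBBB[0]0   (q0,0)→(q1,1,left)
state=q1 head=2 tape=BBB[B]10
No transition is defined for (q1, B); M halts in state q1.

q1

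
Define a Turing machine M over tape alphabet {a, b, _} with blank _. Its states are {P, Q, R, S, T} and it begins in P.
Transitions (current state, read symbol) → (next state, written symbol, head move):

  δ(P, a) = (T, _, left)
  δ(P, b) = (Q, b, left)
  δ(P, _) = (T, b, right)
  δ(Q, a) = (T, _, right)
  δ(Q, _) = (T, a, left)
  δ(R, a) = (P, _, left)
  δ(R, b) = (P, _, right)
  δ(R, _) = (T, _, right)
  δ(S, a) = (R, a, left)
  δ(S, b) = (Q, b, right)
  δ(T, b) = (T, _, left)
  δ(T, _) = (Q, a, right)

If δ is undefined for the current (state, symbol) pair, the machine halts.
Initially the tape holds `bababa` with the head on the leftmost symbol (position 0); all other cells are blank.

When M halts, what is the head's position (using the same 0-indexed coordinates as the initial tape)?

P | __[b]ababa   read b → write b, move left, go to Q
Q | _[_]bababa   read _ → write a, move left, go to T
T | [_]abababa   read _ → write a, move right, go to Q
Q | a[a]bababa   read a → write _, move right, go to T
T | a_[b]ababa   read b → write _, move left, go to T
T | a[_]_ababa   read _ → write a, move right, go to Q
Q | aa[_]ababa   read _ → write a, move left, go to T
T | a[a]aababa
At halt the head is at cell -1.

-1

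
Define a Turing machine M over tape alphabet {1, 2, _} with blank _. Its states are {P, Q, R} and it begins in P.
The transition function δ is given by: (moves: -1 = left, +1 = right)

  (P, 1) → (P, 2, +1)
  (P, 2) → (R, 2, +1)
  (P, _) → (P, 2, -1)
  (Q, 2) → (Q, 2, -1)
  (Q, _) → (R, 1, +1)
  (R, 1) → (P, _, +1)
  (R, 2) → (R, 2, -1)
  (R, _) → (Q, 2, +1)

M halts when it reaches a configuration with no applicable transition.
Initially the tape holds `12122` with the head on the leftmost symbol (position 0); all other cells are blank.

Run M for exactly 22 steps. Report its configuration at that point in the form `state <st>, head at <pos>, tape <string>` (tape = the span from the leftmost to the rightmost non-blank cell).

P | __[1]2122   read 1 → write 2, move +1, go to P
P | __2[2]122   read 2 → write 2, move +1, go to R
R | __22[1]22   read 1 → write _, move +1, go to P
P | __22_[2]2   read 2 → write 2, move +1, go to R
R | __22_2[2]   read 2 → write 2, move -1, go to R
R | __22_[2]2   read 2 → write 2, move -1, go to R
R | __22[_]22   read _ → write 2, move +1, go to Q
Q | __222[2]2   read 2 → write 2, move -1, go to Q
Q | __22[2]22   read 2 → write 2, move -1, go to Q
Q | __2[2]222   read 2 → write 2, move -1, go to Q
Q | __[2]2222   read 2 → write 2, move -1, go to Q
Q | _[_]22222   read _ → write 1, move +1, go to R
R | _1[2]2222   read 2 → write 2, move -1, go to R
R | _[1]22222   read 1 → write _, move +1, go to P
P | __[2]2222   read 2 → write 2, move +1, go to R
R | __2[2]222   read 2 → write 2, move -1, go to R
R | __[2]2222   read 2 → write 2, move -1, go to R
R | _[_]22222   read _ → write 2, move +1, go to Q
Q | _2[2]2222   read 2 → write 2, move -1, go to Q
Q | _[2]22222   read 2 → write 2, move -1, go to Q
Q | [_]222222   read _ → write 1, move +1, go to R
R | 1[2]22222   read 2 → write 2, move -1, go to R
R | [1]222222
After 22 steps: state R, head at -2, tape 1222222.

state R, head at -2, tape 1222222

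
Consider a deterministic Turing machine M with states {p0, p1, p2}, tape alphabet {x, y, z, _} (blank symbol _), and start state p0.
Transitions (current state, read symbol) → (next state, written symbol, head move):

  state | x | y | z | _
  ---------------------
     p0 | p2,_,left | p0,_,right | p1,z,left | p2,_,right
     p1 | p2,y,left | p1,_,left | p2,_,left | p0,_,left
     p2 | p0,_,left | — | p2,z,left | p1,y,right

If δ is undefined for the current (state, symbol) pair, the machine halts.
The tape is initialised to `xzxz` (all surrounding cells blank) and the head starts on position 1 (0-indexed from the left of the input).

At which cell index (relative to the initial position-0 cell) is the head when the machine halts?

state=p0 head=1 tape=___x[z]xz   (p0,z)→(p1,z,left)
state=p1 head=0 tape=___[x]zxz   (p1,x)→(p2,y,left)
state=p2 head=-1 tape=__[_]yzxz   (p2,_)→(p1,y,right)
state=p1 head=0 tape=__y[y]zxz   (p1,y)→(p1,_,left)
state=p1 head=-1 tape=__[y]_zxz   (p1,y)→(p1,_,left)
state=p1 head=-2 tape=_[_]__zxz   (p1,_)→(p0,_,left)
state=p0 head=-3 tape=[_]___zxz   (p0,_)→(p2,_,right)
state=p2 head=-2 tape=_[_]__zxz   (p2,_)→(p1,y,right)
state=p1 head=-1 tape=_y[_]_zxz   (p1,_)→(p0,_,left)
state=p0 head=-2 tape=_[y]__zxz   (p0,y)→(p0,_,right)
state=p0 head=-1 tape=__[_]_zxz   (p0,_)→(p2,_,right)
state=p2 head=0 tape=___[_]zxz   (p2,_)→(p1,y,right)
state=p1 head=1 tape=___y[z]xz   (p1,z)→(p2,_,left)
state=p2 head=0 tape=___[y]_xz
At halt the head is at cell 0.

0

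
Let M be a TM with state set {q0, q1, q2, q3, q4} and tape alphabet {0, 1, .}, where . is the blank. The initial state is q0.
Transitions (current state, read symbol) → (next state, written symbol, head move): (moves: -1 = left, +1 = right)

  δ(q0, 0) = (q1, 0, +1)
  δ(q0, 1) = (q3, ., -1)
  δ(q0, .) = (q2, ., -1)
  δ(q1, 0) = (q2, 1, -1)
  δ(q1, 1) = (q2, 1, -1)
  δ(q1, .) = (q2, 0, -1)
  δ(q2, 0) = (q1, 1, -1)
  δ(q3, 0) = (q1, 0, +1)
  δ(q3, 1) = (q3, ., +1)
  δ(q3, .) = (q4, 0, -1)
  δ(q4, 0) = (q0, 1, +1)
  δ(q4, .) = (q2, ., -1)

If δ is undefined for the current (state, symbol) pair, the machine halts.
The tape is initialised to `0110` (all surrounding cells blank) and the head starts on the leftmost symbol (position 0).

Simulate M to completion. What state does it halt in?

q0 | ..[0]110   read 0 → write 0, move +1, go to q1
q1 | ..0[1]10   read 1 → write 1, move -1, go to q2
q2 | ..[0]110   read 0 → write 1, move -1, go to q1
q1 | .[.]1110   read . → write 0, move -1, go to q2
q2 | [.]01110
No transition is defined for (q2, .); M halts in state q2.

q2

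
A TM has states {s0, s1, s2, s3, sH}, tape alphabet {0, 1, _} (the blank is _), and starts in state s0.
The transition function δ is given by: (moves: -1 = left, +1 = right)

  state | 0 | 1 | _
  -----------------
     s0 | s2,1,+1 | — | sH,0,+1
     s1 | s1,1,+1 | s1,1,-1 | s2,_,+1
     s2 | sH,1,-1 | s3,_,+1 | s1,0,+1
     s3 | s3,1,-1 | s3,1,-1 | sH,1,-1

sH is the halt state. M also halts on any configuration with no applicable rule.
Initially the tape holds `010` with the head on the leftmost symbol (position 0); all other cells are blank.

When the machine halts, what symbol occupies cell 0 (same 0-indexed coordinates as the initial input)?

s0 | [0]10   read 0 → write 1, move +1, go to s2
s2 | 1[1]0   read 1 → write _, move +1, go to s3
s3 | 1_[0]   read 0 → write 1, move -1, go to s3
s3 | 1[_]1   read _ → write 1, move -1, go to sH
sH | [1]11
Cell 0 holds 1 when M halts.

1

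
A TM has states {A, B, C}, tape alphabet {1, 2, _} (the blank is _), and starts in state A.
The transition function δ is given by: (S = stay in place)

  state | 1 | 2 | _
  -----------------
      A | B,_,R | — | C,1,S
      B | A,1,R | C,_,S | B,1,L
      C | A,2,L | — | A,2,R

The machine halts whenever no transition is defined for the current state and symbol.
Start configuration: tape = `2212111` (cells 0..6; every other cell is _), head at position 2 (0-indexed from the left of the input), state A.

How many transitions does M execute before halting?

state=A head=2 tape=22[1]2111___   (A,1)→(B,_,R)
state=B head=3 tape=22_[2]111___   (B,2)→(C,_,S)
state=C head=3 tape=22_[_]111___   (C,_)→(A,2,R)
state=A head=4 tape=22_2[1]11___   (A,1)→(B,_,R)
state=B head=5 tape=22_2_[1]1___   (B,1)→(A,1,R)
state=A head=6 tape=22_2_1[1]___   (A,1)→(B,_,R)
state=B head=7 tape=22_2_1_[_]__   (B,_)→(B,1,L)
state=B head=6 tape=22_2_1[_]1__   (B,_)→(B,1,L)
state=B head=5 tape=22_2_[1]11__   (B,1)→(A,1,R)
state=A head=6 tape=22_2_1[1]1__   (A,1)→(B,_,R)
state=B head=7 tape=22_2_1_[1]__   (B,1)→(A,1,R)
state=A head=8 tape=22_2_1_1[_]_   (A,_)→(C,1,S)
state=C head=8 tape=22_2_1_1[1]_   (C,1)→(A,2,L)
state=A head=7 tape=22_2_1_[1]2_   (A,1)→(B,_,R)
state=B head=8 tape=22_2_1__[2]_   (B,2)→(C,_,S)
state=C head=8 tape=22_2_1__[_]_   (C,_)→(A,2,R)
state=A head=9 tape=22_2_1__2[_]   (A,_)→(C,1,S)
state=C head=9 tape=22_2_1__2[1]   (C,1)→(A,2,L)
state=A head=8 tape=22_2_1__[2]2
M halts after 18 transitions.

18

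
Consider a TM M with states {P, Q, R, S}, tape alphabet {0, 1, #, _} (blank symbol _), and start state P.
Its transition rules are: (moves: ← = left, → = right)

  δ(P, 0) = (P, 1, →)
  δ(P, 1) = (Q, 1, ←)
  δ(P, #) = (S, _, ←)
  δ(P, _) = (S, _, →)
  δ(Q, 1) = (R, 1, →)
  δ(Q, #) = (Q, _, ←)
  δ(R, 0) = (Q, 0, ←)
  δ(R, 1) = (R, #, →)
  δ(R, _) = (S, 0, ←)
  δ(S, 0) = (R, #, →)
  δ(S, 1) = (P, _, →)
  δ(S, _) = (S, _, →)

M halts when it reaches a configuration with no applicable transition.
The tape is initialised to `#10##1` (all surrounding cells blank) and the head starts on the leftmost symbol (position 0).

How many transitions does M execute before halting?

state=P head=0 tape=_[#]10##1   (P,#)→(S,_,←)
state=S head=-1 tape=[_]_10##1   (S,_)→(S,_,→)
state=S head=0 tape=_[_]10##1   (S,_)→(S,_,→)
state=S head=1 tape=__[1]0##1   (S,1)→(P,_,→)
state=P head=2 tape=___[0]##1   (P,0)→(P,1,→)
state=P head=3 tape=___1[#]#1   (P,#)→(S,_,←)
state=S head=2 tape=___[1]_#1   (S,1)→(P,_,→)
state=P head=3 tape=____[_]#1   (P,_)→(S,_,→)
state=S head=4 tape=_____[#]1
M halts after 8 transitions.

8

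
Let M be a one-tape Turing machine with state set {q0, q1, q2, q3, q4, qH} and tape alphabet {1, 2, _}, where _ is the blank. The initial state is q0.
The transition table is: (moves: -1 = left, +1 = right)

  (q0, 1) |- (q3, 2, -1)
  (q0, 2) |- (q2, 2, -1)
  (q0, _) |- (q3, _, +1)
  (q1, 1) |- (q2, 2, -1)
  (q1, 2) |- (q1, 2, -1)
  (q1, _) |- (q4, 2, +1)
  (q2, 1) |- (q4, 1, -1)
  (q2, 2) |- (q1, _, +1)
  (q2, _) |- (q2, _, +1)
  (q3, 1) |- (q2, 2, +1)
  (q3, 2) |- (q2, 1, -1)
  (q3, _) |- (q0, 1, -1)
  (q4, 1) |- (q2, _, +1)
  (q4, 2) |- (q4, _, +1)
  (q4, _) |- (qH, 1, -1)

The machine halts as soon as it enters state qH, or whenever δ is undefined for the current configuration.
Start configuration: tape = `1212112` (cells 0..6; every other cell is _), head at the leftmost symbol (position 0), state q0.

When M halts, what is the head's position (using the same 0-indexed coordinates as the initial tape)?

state=q0 head=0 tape=__[1]212112_   (q0,1)→(q3,2,-1)
state=q3 head=-1 tape=_[_]2212112_   (q3,_)→(q0,1,-1)
state=q0 head=-2 tape=[_]12212112_   (q0,_)→(q3,_,+1)
state=q3 head=-1 tape=_[1]2212112_   (q3,1)→(q2,2,+1)
state=q2 head=0 tape=_2[2]212112_   (q2,2)→(q1,_,+1)
state=q1 head=1 tape=_2_[2]12112_   (q1,2)→(q1,2,-1)
state=q1 head=0 tape=_2[_]212112_   (q1,_)→(q4,2,+1)
state=q4 head=1 tape=_22[2]12112_   (q4,2)→(q4,_,+1)
state=q4 head=2 tape=_22_[1]2112_   (q4,1)→(q2,_,+1)
state=q2 head=3 tape=_22__[2]112_   (q2,2)→(q1,_,+1)
state=q1 head=4 tape=_22___[1]12_   (q1,1)→(q2,2,-1)
state=q2 head=3 tape=_22__[_]212_   (q2,_)→(q2,_,+1)
state=q2 head=4 tape=_22___[2]12_   (q2,2)→(q1,_,+1)
state=q1 head=5 tape=_22____[1]2_   (q1,1)→(q2,2,-1)
state=q2 head=4 tape=_22___[_]22_   (q2,_)→(q2,_,+1)
state=q2 head=5 tape=_22____[2]2_   (q2,2)→(q1,_,+1)
state=q1 head=6 tape=_22_____[2]_   (q1,2)→(q1,2,-1)
state=q1 head=5 tape=_22____[_]2_   (q1,_)→(q4,2,+1)
state=q4 head=6 tape=_22____2[2]_   (q4,2)→(q4,_,+1)
state=q4 head=7 tape=_22____2_[_]   (q4,_)→(qH,1,-1)
state=qH head=6 tape=_22____2[_]1
At halt the head is at cell 6.

6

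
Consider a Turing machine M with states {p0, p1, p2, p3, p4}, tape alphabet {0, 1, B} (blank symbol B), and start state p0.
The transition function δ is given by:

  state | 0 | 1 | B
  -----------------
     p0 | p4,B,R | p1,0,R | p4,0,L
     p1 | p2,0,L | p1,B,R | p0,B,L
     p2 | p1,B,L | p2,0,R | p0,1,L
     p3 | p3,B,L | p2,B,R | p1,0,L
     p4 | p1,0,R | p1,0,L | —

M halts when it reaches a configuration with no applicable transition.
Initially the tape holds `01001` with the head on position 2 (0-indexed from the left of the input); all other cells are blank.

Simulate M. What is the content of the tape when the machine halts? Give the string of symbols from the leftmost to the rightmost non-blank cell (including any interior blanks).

state=p0 head=2 tape=01[0]01B   (p0,0)→(p4,B,R)
state=p4 head=3 tape=01B[0]1B   (p4,0)→(p1,0,R)
state=p1 head=4 tape=01B0[1]B   (p1,1)→(p1,B,R)
state=p1 head=5 tape=01B0B[B]   (p1,B)→(p0,B,L)
state=p0 head=4 tape=01B0[B]B   (p0,B)→(p4,0,L)
state=p4 head=3 tape=01B[0]0B   (p4,0)→(p1,0,R)
state=p1 head=4 tape=01B0[0]B   (p1,0)→(p2,0,L)
state=p2 head=3 tape=01B[0]0B   (p2,0)→(p1,B,L)
state=p1 head=2 tape=01[B]B0B   (p1,B)→(p0,B,L)
state=p0 head=1 tape=0[1]BB0B   (p0,1)→(p1,0,R)
state=p1 head=2 tape=00[B]B0B   (p1,B)→(p0,B,L)
state=p0 head=1 tape=0[0]BB0B   (p0,0)→(p4,B,R)
state=p4 head=2 tape=0B[B]B0B
The non-blank tape span at halt is 0BBB0.

0BBB0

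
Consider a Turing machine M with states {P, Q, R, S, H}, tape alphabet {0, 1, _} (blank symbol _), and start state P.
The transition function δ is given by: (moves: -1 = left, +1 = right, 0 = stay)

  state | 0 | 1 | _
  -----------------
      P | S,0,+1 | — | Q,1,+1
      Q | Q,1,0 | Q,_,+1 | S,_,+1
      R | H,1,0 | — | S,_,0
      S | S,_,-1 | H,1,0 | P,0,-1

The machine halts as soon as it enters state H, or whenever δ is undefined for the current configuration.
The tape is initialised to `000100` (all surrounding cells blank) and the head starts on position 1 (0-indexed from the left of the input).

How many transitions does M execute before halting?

state=P head=1 tape=__0[0]0100   (P,0)→(S,0,+1)
state=S head=2 tape=__00[0]100   (S,0)→(S,_,-1)
state=S head=1 tape=__0[0]_100   (S,0)→(S,_,-1)
state=S head=0 tape=__[0]__100   (S,0)→(S,_,-1)
state=S head=-1 tape=_[_]___100   (S,_)→(P,0,-1)
state=P head=-2 tape=[_]0___100   (P,_)→(Q,1,+1)
state=Q head=-1 tape=1[0]___100   (Q,0)→(Q,1,0)
state=Q head=-1 tape=1[1]___100   (Q,1)→(Q,_,+1)
state=Q head=0 tape=1_[_]__100   (Q,_)→(S,_,+1)
state=S head=1 tape=1__[_]_100   (S,_)→(P,0,-1)
state=P head=0 tape=1_[_]0_100   (P,_)→(Q,1,+1)
state=Q head=1 tape=1_1[0]_100   (Q,0)→(Q,1,0)
state=Q head=1 tape=1_1[1]_100   (Q,1)→(Q,_,+1)
state=Q head=2 tape=1_1_[_]100   (Q,_)→(S,_,+1)
state=S head=3 tape=1_1__[1]00   (S,1)→(H,1,0)
state=H head=3 tape=1_1__[1]00
M halts after 15 transitions.

15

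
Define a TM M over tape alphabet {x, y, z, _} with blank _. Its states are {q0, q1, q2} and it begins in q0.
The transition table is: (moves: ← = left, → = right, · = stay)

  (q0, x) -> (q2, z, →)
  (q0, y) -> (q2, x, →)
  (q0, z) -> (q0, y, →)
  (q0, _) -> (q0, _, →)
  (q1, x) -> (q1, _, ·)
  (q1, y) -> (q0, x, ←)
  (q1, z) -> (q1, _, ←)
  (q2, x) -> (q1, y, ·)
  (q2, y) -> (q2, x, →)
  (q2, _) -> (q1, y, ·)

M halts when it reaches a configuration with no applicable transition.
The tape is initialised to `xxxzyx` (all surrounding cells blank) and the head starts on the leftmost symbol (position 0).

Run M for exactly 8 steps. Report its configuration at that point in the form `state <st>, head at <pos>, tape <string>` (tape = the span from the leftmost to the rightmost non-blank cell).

state q0, head at 2, tape yyxzyx

q0 | [x]xxzyx   read x → write z, move →, go to q2
q2 | z[x]xzyx   read x → write y, move ·, go to q1
q1 | z[y]xzyx   read y → write x, move ←, go to q0
q0 | [z]xxzyx   read z → write y, move →, go to q0
q0 | y[x]xzyx   read x → write z, move →, go to q2
q2 | yz[x]zyx   read x → write y, move ·, go to q1
q1 | yz[y]zyx   read y → write x, move ←, go to q0
q0 | y[z]xzyx   read z → write y, move →, go to q0
q0 | yy[x]zyx
After 8 steps: state q0, head at 2, tape yyxzyx.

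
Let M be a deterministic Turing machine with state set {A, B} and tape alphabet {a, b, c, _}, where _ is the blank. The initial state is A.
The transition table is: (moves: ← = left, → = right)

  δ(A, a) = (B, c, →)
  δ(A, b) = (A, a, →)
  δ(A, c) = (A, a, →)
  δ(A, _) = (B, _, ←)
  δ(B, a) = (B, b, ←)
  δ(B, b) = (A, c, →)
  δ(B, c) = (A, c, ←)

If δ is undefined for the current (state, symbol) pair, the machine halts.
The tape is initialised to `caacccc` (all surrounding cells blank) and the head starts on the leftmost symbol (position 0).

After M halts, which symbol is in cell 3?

A | _[c]aacccc_   read c → write a, move →, go to A
A | _a[a]acccc_   read a → write c, move →, go to B
B | _ac[a]cccc_   read a → write b, move ←, go to B
B | _a[c]bcccc_   read c → write c, move ←, go to A
A | _[a]cbcccc_   read a → write c, move →, go to B
B | _c[c]bcccc_   read c → write c, move ←, go to A
A | _[c]cbcccc_   read c → write a, move →, go to A
A | _a[c]bcccc_   read c → write a, move →, go to A
A | _aa[b]cccc_   read b → write a, move →, go to A
A | _aaa[c]ccc_   read c → write a, move →, go to A
A | _aaaa[c]cc_   read c → write a, move →, go to A
A | _aaaaa[c]c_   read c → write a, move →, go to A
A | _aaaaaa[c]_   read c → write a, move →, go to A
A | _aaaaaaa[_]   read _ → write _, move ←, go to B
B | _aaaaaa[a]_   read a → write b, move ←, go to B
B | _aaaaa[a]b_   read a → write b, move ←, go to B
B | _aaaa[a]bb_   read a → write b, move ←, go to B
B | _aaa[a]bbb_   read a → write b, move ←, go to B
B | _aa[a]bbbb_   read a → write b, move ←, go to B
B | _a[a]bbbbb_   read a → write b, move ←, go to B
B | _[a]bbbbbb_   read a → write b, move ←, go to B
B | [_]bbbbbbb_
Cell 3 holds b when M halts.

b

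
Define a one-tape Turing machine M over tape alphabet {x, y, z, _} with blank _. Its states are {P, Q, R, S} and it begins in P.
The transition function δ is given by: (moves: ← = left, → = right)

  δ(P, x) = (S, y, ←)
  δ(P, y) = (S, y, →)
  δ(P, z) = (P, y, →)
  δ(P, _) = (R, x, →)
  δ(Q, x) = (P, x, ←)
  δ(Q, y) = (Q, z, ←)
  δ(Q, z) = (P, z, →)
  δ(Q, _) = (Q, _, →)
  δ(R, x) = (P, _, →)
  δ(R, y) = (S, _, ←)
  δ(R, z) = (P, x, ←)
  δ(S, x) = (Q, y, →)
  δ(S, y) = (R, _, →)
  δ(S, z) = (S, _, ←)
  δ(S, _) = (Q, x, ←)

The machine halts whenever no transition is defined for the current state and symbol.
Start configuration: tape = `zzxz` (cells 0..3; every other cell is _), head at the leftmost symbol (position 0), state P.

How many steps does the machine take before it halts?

state=P head=0 tape=__[z]zxz__   (P,z)→(P,y,→)
state=P head=1 tape=__y[z]xz__   (P,z)→(P,y,→)
state=P head=2 tape=__yy[x]z__   (P,x)→(S,y,←)
state=S head=1 tape=__y[y]yz__   (S,y)→(R,_,→)
state=R head=2 tape=__y_[y]z__   (R,y)→(S,_,←)
state=S head=1 tape=__y[_]_z__   (S,_)→(Q,x,←)
state=Q head=0 tape=__[y]x_z__   (Q,y)→(Q,z,←)
state=Q head=-1 tape=_[_]zx_z__   (Q,_)→(Q,_,→)
state=Q head=0 tape=__[z]x_z__   (Q,z)→(P,z,→)
state=P head=1 tape=__z[x]_z__   (P,x)→(S,y,←)
state=S head=0 tape=__[z]y_z__   (S,z)→(S,_,←)
state=S head=-1 tape=_[_]_y_z__   (S,_)→(Q,x,←)
state=Q head=-2 tape=[_]x_y_z__   (Q,_)→(Q,_,→)
state=Q head=-1 tape=_[x]_y_z__   (Q,x)→(P,x,←)
state=P head=-2 tape=[_]x_y_z__   (P,_)→(R,x,→)
state=R head=-1 tape=x[x]_y_z__   (R,x)→(P,_,→)
state=P head=0 tape=x_[_]y_z__   (P,_)→(R,x,→)
state=R head=1 tape=x_x[y]_z__   (R,y)→(S,_,←)
state=S head=0 tape=x_[x]__z__   (S,x)→(Q,y,→)
state=Q head=1 tape=x_y[_]_z__   (Q,_)→(Q,_,→)
state=Q head=2 tape=x_y_[_]z__   (Q,_)→(Q,_,→)
state=Q head=3 tape=x_y__[z]__   (Q,z)→(P,z,→)
state=P head=4 tape=x_y__z[_]_   (P,_)→(R,x,→)
state=R head=5 tape=x_y__zx[_]
M halts after 23 transitions.

23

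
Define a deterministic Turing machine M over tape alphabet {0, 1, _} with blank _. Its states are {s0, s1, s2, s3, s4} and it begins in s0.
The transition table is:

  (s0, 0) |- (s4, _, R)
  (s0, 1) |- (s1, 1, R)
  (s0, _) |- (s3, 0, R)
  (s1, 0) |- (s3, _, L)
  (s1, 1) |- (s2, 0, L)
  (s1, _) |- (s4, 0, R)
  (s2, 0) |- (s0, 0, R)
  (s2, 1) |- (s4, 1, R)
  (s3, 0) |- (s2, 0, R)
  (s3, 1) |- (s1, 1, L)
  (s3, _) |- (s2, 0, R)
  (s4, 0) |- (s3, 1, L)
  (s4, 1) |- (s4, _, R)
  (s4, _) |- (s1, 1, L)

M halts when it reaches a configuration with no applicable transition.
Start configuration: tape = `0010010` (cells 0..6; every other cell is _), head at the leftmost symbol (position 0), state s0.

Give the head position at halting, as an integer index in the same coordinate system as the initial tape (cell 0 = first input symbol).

state=s0 head=0 tape=_[0]010010   (s0,0)→(s4,_,R)
state=s4 head=1 tape=__[0]10010   (s4,0)→(s3,1,L)
state=s3 head=0 tape=_[_]110010   (s3,_)→(s2,0,R)
state=s2 head=1 tape=_0[1]10010   (s2,1)→(s4,1,R)
state=s4 head=2 tape=_01[1]0010   (s4,1)→(s4,_,R)
state=s4 head=3 tape=_01_[0]010   (s4,0)→(s3,1,L)
state=s3 head=2 tape=_01[_]1010   (s3,_)→(s2,0,R)
state=s2 head=3 tape=_010[1]010   (s2,1)→(s4,1,R)
state=s4 head=4 tape=_0101[0]10   (s4,0)→(s3,1,L)
state=s3 head=3 tape=_010[1]110   (s3,1)→(s1,1,L)
state=s1 head=2 tape=_01[0]1110   (s1,0)→(s3,_,L)
state=s3 head=1 tape=_0[1]_1110   (s3,1)→(s1,1,L)
state=s1 head=0 tape=_[0]1_1110   (s1,0)→(s3,_,L)
state=s3 head=-1 tape=[_]_1_1110   (s3,_)→(s2,0,R)
state=s2 head=0 tape=0[_]1_1110
At halt the head is at cell 0.

0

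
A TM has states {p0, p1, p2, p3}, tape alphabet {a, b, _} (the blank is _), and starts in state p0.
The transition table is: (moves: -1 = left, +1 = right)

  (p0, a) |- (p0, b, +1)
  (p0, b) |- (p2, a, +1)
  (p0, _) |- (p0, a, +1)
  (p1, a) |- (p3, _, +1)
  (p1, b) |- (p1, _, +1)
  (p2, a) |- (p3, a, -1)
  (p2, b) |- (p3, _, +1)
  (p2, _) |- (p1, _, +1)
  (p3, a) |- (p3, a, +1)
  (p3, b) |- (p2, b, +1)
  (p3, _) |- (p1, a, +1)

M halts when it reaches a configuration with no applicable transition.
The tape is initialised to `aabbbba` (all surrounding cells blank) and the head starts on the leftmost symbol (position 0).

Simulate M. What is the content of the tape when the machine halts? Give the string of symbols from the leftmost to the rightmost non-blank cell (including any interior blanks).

bba_b_aa

p0 | [a]abbbba__   read a → write b, move +1, go to p0
p0 | b[a]bbbba__   read a → write b, move +1, go to p0
p0 | bb[b]bbba__   read b → write a, move +1, go to p2
p2 | bba[b]bba__   read b → write _, move +1, go to p3
p3 | bba_[b]ba__   read b → write b, move +1, go to p2
p2 | bba_b[b]a__   read b → write _, move +1, go to p3
p3 | bba_b_[a]__   read a → write a, move +1, go to p3
p3 | bba_b_a[_]_   read _ → write a, move +1, go to p1
p1 | bba_b_aa[_]
The non-blank tape span at halt is bba_b_aa.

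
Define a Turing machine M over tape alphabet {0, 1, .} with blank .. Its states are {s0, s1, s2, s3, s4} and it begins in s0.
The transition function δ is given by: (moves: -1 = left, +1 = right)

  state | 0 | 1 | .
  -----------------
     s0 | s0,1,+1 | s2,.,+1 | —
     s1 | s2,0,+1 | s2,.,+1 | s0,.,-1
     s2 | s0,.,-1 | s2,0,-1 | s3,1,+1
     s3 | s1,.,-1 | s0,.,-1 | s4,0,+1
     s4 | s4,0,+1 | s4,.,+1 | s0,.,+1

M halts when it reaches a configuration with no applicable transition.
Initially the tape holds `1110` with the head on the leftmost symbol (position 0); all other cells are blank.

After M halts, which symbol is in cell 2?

.

s0 | [1]110...   read 1 → write ., move +1, go to s2
s2 | .[1]10...   read 1 → write 0, move -1, go to s2
s2 | [.]010...   read . → write 1, move +1, go to s3
s3 | 1[0]10...   read 0 → write ., move -1, go to s1
s1 | [1].10...   read 1 → write ., move +1, go to s2
s2 | .[.]10...   read . → write 1, move +1, go to s3
s3 | .1[1]0...   read 1 → write ., move -1, go to s0
s0 | .[1].0...   read 1 → write ., move +1, go to s2
s2 | ..[.]0...   read . → write 1, move +1, go to s3
s3 | ..1[0]...   read 0 → write ., move -1, go to s1
s1 | ..[1]....   read 1 → write ., move +1, go to s2
s2 | ...[.]...   read . → write 1, move +1, go to s3
s3 | ...1[.]..   read . → write 0, move +1, go to s4
s4 | ...10[.].   read . → write ., move +1, go to s0
s0 | ...10.[.]
Cell 2 holds . when M halts.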